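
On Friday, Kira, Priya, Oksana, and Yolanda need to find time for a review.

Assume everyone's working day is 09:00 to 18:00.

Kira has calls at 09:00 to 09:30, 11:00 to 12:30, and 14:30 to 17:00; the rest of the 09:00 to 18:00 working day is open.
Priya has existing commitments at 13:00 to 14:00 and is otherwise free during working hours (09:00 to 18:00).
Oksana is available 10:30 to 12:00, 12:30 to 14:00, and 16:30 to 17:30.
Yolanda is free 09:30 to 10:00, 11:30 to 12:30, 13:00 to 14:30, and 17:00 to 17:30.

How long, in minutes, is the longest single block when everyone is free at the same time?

Kira free within 09:00–18:00: 09:30–11:00, 12:30–14:30, 17:00–18:00.
Priya free within 09:00–18:00: 09:00–13:00, 14:00–18:00.
Kira ∩ Priya: 09:30–11:00, 12:30–13:00, 14:00–14:30, 17:00–18:00.
Kira ∩ Priya ∩ Oksana: 10:30–11:00, 12:30–13:00, 17:00–17:30.
Kira ∩ Priya ∩ Oksana ∩ Yolanda: 17:00–17:30.
Single common window of 30 minutes.

30 minutes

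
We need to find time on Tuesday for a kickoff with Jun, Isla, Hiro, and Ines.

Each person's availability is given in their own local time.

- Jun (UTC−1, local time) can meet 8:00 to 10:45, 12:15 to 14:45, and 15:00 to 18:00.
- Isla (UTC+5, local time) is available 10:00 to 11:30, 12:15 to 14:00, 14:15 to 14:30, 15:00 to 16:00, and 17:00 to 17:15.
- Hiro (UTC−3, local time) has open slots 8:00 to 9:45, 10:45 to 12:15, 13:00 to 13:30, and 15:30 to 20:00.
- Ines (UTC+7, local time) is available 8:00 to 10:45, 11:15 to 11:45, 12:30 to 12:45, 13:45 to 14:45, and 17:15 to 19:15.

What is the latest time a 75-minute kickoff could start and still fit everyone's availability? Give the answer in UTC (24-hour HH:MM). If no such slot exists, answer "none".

none

Jun → UTC: 09:00–11:45, 13:15–15:45, 16:00–19:00.
Isla → UTC: 05:00–06:30, 07:15–09:00, 09:15–09:30, 10:00–11:00, 12:00–12:15.
Hiro → UTC: 11:00–12:45, 13:45–15:15, 16:00–16:30, 18:30–23:00.
Ines → UTC: 01:00–03:45, 04:15–04:45, 05:30–05:45, 06:45–07:45, 10:15–12:15.
Jun ∩ Isla: 09:15–09:30, 10:00–11:00.
Jun ∩ Isla ∩ Hiro: (none).
Jun ∩ Isla ∩ Hiro ∩ Ines: (none).
Windows ≥ 75 min: (none).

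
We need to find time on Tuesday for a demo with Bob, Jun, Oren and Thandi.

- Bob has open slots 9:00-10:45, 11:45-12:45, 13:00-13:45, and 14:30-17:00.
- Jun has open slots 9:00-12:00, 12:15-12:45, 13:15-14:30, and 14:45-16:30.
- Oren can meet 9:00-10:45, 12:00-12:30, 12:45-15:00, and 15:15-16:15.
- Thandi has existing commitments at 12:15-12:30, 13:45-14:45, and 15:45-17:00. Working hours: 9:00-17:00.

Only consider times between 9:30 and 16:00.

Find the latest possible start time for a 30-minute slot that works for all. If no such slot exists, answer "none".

15:15

Thandi free within 09:00–17:00: 09:00–12:15, 12:30–13:45, 14:45–15:45.
Bob ∩ Jun: 09:00–10:45, 11:45–12:00, 12:15–12:45, 13:15–13:45, 14:45–16:30.
Bob ∩ Jun ∩ Oren: 09:00–10:45, 12:15–12:30, 13:15–13:45, 14:45–15:00, 15:15–16:15.
Bob ∩ Jun ∩ Oren ∩ Thandi: 09:00–10:45, 13:15–13:45, 14:45–15:00, 15:15–15:45.
Restricted to 09:30–16:00: 09:30–10:45, 13:15–13:45, 14:45–15:00, 15:15–15:45.
Windows ≥ 30 min: 09:30–10:45, 13:15–13:45, 15:15–15:45.
Latest start in the last window 15:15–15:45 is 15:45 − 30 min = 15:15.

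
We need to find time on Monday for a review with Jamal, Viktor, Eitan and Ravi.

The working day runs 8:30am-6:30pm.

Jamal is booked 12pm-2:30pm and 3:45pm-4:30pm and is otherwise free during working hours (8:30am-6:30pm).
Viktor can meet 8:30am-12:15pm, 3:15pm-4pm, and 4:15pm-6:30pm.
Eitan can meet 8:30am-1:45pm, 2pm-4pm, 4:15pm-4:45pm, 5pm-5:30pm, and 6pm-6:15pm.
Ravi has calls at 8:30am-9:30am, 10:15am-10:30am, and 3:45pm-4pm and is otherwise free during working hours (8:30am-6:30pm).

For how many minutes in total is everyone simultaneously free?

225 minutes

Jamal free within 08:30–18:30: 08:30–12:00, 14:30–15:45, 16:30–18:30.
Ravi free within 08:30–18:30: 09:30–10:15, 10:30–15:45, 16:00–18:30.
Jamal ∩ Viktor: 08:30–12:00, 15:15–15:45, 16:30–18:30.
Jamal ∩ Viktor ∩ Eitan: 08:30–12:00, 15:15–15:45, 16:30–16:45, 17:00–17:30, 18:00–18:15.
Jamal ∩ Viktor ∩ Eitan ∩ Ravi: 09:30–10:15, 10:30–12:00, 15:15–15:45, 16:30–16:45, 17:00–17:30, 18:00–18:15.
Total common minutes: 45 + 90 + 30 + 15 + 30 + 15 = 225.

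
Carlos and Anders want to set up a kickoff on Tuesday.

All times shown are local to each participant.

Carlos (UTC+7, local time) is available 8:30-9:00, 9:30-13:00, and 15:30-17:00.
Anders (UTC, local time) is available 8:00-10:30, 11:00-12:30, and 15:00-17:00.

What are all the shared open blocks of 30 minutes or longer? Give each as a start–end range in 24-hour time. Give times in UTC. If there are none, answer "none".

08:30–10:00

Carlos → UTC: 01:30–02:00, 02:30–06:00, 08:30–10:00.
Anders → UTC: 08:00–10:30, 11:00–12:30, 15:00–17:00.
Carlos ∩ Anders: 08:30–10:00.
Windows ≥ 30 min: 08:30–10:00.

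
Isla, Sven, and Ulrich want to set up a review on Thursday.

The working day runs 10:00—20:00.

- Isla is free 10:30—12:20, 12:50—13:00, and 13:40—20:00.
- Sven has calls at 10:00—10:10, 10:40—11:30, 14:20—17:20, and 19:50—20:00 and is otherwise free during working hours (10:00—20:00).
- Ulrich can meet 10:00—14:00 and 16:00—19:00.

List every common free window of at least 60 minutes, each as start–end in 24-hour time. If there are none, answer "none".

17:20–19:00

Sven free within 10:00–20:00: 10:10–10:40, 11:30–14:20, 17:20–19:50.
Isla ∩ Sven: 10:30–10:40, 11:30–12:20, 12:50–13:00, 13:40–14:20, 17:20–19:50.
Isla ∩ Sven ∩ Ulrich: 10:30–10:40, 11:30–12:20, 12:50–13:00, 13:40–14:00, 17:20–19:00.
Windows ≥ 60 min: 17:20–19:00.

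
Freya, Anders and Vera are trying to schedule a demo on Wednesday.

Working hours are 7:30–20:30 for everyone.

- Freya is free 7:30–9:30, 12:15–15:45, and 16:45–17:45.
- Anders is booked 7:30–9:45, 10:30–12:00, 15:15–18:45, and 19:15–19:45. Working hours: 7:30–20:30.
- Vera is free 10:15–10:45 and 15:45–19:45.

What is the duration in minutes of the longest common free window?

0 minutes

Anders free within 07:30–20:30: 09:45–10:30, 12:00–15:15, 18:45–19:15, 19:45–20:30.
Freya ∩ Anders: 12:15–15:15.
Freya ∩ Anders ∩ Vera: (none).
No common window.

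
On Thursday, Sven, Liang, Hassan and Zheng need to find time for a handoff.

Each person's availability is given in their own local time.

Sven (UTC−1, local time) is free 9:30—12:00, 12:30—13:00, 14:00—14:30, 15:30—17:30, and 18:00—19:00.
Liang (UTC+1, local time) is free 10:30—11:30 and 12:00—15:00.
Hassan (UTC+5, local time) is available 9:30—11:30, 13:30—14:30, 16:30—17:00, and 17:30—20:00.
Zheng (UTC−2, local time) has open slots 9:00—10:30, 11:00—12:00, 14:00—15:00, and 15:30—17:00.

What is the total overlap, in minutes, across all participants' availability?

60 minutes

Sven → UTC: 10:30–13:00, 13:30–14:00, 15:00–15:30, 16:30–18:30, 19:00–20:00.
Liang → UTC: 09:30–10:30, 11:00–14:00.
Hassan → UTC: 04:30–06:30, 08:30–09:30, 11:30–12:00, 12:30–15:00.
Zheng → UTC: 11:00–12:30, 13:00–14:00, 16:00–17:00, 17:30–19:00.
Sven ∩ Liang: 11:00–13:00, 13:30–14:00.
Sven ∩ Liang ∩ Hassan: 11:30–12:00, 12:30–13:00, 13:30–14:00.
Sven ∩ Liang ∩ Hassan ∩ Zheng: 11:30–12:00, 13:30–14:00.
Total common minutes: 30 + 30 = 60.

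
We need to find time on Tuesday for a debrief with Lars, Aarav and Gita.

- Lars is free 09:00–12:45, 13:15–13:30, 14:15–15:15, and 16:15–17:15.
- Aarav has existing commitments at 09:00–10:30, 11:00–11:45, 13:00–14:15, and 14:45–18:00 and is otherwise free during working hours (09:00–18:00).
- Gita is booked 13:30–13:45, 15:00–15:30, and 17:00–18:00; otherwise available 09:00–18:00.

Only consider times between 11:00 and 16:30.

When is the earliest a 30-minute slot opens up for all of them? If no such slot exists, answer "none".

Aarav free within 09:00–18:00: 10:30–11:00, 11:45–13:00, 14:15–14:45.
Gita free within 09:00–18:00: 09:00–13:30, 13:45–15:00, 15:30–17:00.
Lars ∩ Aarav: 10:30–11:00, 11:45–12:45, 14:15–14:45.
Lars ∩ Aarav ∩ Gita: 10:30–11:00, 11:45–12:45, 14:15–14:45.
Restricted to 11:00–16:30: 11:45–12:45, 14:15–14:45.
Windows ≥ 30 min: 11:45–12:45, 14:15–14:45.
Earliest such window starts at 11:45.

11:45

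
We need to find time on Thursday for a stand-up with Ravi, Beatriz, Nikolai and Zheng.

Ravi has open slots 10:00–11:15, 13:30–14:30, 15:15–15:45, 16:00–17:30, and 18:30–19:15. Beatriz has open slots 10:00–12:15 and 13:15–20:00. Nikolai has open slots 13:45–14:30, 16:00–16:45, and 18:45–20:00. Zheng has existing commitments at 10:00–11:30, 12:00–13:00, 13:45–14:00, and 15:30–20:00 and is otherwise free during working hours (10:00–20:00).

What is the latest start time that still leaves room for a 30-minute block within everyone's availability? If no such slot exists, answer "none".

14:00

Zheng free within 10:00–20:00: 11:30–12:00, 13:00–13:45, 14:00–15:30.
Ravi ∩ Beatriz: 10:00–11:15, 13:30–14:30, 15:15–15:45, 16:00–17:30, 18:30–19:15.
Ravi ∩ Beatriz ∩ Nikolai: 13:45–14:30, 16:00–16:45, 18:45–19:15.
Ravi ∩ Beatriz ∩ Nikolai ∩ Zheng: 14:00–14:30.
Windows ≥ 30 min: 14:00–14:30.
Latest start in the last window 14:00–14:30 is 14:30 − 30 min = 14:00.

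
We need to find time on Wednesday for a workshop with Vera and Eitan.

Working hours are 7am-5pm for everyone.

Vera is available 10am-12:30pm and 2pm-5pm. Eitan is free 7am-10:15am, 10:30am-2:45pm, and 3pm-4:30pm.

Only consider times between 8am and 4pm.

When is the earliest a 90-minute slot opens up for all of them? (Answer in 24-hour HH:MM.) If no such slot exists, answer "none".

10:30

Vera ∩ Eitan: 10:00–10:15, 10:30–12:30, 14:00–14:45, 15:00–16:30.
Restricted to 08:00–16:00: 10:00–10:15, 10:30–12:30, 14:00–14:45, 15:00–16:00.
Windows ≥ 90 min: 10:30–12:30.
Earliest such window starts at 10:30.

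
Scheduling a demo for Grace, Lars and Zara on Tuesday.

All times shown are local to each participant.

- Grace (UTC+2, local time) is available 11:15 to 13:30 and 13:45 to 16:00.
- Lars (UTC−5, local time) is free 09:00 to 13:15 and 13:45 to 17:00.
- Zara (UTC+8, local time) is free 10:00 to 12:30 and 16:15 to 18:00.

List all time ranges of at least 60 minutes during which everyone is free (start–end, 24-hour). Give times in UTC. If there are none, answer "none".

none

Grace → UTC: 09:15–11:30, 11:45–14:00.
Lars → UTC: 14:00–18:15, 18:45–22:00.
Zara → UTC: 02:00–04:30, 08:15–10:00.
Grace ∩ Lars: (none).
Grace ∩ Lars ∩ Zara: (none).
Windows ≥ 60 min: (none).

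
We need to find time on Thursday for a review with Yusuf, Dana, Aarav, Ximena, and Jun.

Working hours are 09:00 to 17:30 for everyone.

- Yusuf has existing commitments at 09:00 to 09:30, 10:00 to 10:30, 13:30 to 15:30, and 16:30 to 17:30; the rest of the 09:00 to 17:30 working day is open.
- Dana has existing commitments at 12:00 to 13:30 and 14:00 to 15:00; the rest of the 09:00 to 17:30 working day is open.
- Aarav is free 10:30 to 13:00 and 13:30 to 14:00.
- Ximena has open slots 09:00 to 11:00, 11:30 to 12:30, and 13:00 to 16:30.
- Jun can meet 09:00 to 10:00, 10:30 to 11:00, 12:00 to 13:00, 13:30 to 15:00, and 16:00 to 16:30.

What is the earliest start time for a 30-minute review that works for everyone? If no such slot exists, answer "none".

Yusuf free within 09:00–17:30: 09:30–10:00, 10:30–13:30, 15:30–16:30.
Dana free within 09:00–17:30: 09:00–12:00, 13:30–14:00, 15:00–17:30.
Yusuf ∩ Dana: 09:30–10:00, 10:30–12:00, 15:30–16:30.
Yusuf ∩ Dana ∩ Aarav: 10:30–12:00.
Yusuf ∩ Dana ∩ Aarav ∩ Ximena: 10:30–11:00, 11:30–12:00.
Yusuf ∩ Dana ∩ Aarav ∩ Ximena ∩ Jun: 10:30–11:00.
Windows ≥ 30 min: 10:30–11:00.
Earliest such window starts at 10:30.

10:30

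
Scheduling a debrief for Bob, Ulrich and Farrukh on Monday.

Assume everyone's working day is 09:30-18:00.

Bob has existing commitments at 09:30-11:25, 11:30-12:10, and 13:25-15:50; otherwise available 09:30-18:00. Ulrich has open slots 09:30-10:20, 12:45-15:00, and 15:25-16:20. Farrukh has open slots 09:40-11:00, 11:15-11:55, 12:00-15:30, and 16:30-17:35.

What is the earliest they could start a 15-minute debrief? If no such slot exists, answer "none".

Bob free within 09:30–18:00: 11:25–11:30, 12:10–13:25, 15:50–18:00.
Bob ∩ Ulrich: 12:45–13:25, 15:50–16:20.
Bob ∩ Ulrich ∩ Farrukh: 12:45–13:25.
Windows ≥ 15 min: 12:45–13:25.
Earliest such window starts at 12:45.

12:45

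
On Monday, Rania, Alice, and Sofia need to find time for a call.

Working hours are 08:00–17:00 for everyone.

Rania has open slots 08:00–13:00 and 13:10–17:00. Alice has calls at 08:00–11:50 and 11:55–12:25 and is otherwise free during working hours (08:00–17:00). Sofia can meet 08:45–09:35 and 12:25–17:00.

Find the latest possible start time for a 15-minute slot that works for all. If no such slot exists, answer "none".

16:45

Alice free within 08:00–17:00: 11:50–11:55, 12:25–17:00.
Rania ∩ Alice: 11:50–11:55, 12:25–13:00, 13:10–17:00.
Rania ∩ Alice ∩ Sofia: 12:25–13:00, 13:10–17:00.
Windows ≥ 15 min: 12:25–13:00, 13:10–17:00.
Latest start in the last window 13:10–17:00 is 17:00 − 15 min = 16:45.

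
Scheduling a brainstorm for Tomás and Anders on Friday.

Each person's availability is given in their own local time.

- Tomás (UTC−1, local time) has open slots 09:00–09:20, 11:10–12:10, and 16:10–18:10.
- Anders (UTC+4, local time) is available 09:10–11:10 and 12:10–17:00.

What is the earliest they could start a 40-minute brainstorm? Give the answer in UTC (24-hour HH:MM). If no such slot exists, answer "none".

12:10

Tomás → UTC: 10:00–10:20, 12:10–13:10, 17:10–19:10.
Anders → UTC: 05:10–07:10, 08:10–13:00.
Tomás ∩ Anders: 10:00–10:20, 12:10–13:00.
Windows ≥ 40 min: 12:10–13:00.
Earliest such window starts at 12:10.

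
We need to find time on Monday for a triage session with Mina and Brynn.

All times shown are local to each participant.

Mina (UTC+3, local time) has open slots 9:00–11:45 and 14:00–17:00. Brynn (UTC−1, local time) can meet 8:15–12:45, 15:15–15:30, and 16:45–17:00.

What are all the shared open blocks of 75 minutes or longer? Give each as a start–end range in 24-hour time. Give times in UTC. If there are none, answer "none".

11:00–13:45

Mina → UTC: 06:00–08:45, 11:00–14:00.
Brynn → UTC: 09:15–13:45, 16:15–16:30, 17:45–18:00.
Mina ∩ Brynn: 11:00–13:45.
Windows ≥ 75 min: 11:00–13:45.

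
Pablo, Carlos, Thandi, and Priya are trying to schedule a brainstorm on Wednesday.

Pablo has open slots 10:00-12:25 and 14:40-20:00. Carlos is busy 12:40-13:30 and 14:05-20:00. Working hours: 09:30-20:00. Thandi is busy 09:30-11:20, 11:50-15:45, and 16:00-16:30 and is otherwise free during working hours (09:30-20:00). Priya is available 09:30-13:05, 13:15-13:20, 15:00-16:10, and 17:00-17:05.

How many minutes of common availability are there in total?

Carlos free within 09:30–20:00: 09:30–12:40, 13:30–14:05.
Thandi free within 09:30–20:00: 11:20–11:50, 15:45–16:00, 16:30–20:00.
Pablo ∩ Carlos: 10:00–12:25.
Pablo ∩ Carlos ∩ Thandi: 11:20–11:50.
Pablo ∩ Carlos ∩ Thandi ∩ Priya: 11:20–11:50.
Total common minutes: 30.

30 minutes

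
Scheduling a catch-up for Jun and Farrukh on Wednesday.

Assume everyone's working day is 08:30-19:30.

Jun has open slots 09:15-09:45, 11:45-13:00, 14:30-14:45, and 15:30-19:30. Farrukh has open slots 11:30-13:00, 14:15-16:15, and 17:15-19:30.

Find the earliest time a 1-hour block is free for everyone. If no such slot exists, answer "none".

11:45

Jun ∩ Farrukh: 11:45–13:00, 14:30–14:45, 15:30–16:15, 17:15–19:30.
Windows ≥ 60 min: 11:45–13:00, 17:15–19:30.
Earliest such window starts at 11:45.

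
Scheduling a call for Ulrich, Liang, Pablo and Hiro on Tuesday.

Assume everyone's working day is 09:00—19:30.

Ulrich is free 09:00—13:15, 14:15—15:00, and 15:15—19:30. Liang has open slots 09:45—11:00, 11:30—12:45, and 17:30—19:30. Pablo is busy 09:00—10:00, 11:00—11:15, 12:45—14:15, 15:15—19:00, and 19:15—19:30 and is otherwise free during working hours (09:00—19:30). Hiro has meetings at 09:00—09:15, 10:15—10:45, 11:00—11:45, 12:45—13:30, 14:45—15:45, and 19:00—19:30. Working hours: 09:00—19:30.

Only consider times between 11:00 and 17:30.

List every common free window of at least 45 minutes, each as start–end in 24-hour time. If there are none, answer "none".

Pablo free within 09:00–19:30: 10:00–11:00, 11:15–12:45, 14:15–15:15, 19:00–19:15.
Hiro free within 09:00–19:30: 09:15–10:15, 10:45–11:00, 11:45–12:45, 13:30–14:45, 15:45–19:00.
Ulrich ∩ Liang: 09:45–11:00, 11:30–12:45, 17:30–19:30.
Ulrich ∩ Liang ∩ Pablo: 10:00–11:00, 11:30–12:45, 19:00–19:15.
Ulrich ∩ Liang ∩ Pablo ∩ Hiro: 10:00–10:15, 10:45–11:00, 11:45–12:45.
Restricted to 11:00–17:30: 11:45–12:45.
Windows ≥ 45 min: 11:45–12:45.

11:45–12:45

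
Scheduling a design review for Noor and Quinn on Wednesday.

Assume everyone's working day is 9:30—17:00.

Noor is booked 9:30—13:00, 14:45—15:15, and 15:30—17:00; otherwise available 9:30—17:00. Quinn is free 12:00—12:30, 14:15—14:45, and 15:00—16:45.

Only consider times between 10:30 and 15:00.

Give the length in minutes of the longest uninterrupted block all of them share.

30 minutes

Noor free within 09:30–17:00: 13:00–14:45, 15:15–15:30.
Noor ∩ Quinn: 14:15–14:45, 15:15–15:30.
Restricted to 10:30–15:00: 14:15–14:45.
Single common window of 30 minutes.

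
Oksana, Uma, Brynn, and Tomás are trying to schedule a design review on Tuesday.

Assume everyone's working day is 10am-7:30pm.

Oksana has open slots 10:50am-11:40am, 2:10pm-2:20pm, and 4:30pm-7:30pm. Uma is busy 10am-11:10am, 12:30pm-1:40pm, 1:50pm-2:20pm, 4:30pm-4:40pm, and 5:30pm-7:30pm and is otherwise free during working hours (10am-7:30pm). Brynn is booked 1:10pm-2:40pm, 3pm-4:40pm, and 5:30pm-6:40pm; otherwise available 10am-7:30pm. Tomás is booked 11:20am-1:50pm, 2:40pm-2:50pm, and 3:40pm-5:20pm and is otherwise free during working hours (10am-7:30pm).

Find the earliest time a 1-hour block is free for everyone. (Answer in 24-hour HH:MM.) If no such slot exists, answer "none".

Uma free within 10:00–19:30: 11:10–12:30, 13:40–13:50, 14:20–16:30, 16:40–17:30.
Brynn free within 10:00–19:30: 10:00–13:10, 14:40–15:00, 16:40–17:30, 18:40–19:30.
Tomás free within 10:00–19:30: 10:00–11:20, 13:50–14:40, 14:50–15:40, 17:20–19:30.
Oksana ∩ Uma: 11:10–11:40, 16:40–17:30.
Oksana ∩ Uma ∩ Brynn: 11:10–11:40, 16:40–17:30.
Oksana ∩ Uma ∩ Brynn ∩ Tomás: 11:10–11:20, 17:20–17:30.
Windows ≥ 60 min: (none).

none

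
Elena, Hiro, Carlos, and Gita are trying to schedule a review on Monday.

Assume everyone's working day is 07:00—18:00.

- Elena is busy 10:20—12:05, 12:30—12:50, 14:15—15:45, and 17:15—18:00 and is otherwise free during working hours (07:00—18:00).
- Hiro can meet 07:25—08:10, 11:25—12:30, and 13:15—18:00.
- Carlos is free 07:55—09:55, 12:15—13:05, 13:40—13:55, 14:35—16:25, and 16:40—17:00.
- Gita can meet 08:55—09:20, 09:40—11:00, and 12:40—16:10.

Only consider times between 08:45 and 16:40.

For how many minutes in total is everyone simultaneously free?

40 minutes

Elena free within 07:00–18:00: 07:00–10:20, 12:05–12:30, 12:50–14:15, 15:45–17:15.
Elena ∩ Hiro: 07:25–08:10, 12:05–12:30, 13:15–14:15, 15:45–17:15.
Elena ∩ Hiro ∩ Carlos: 07:55–08:10, 12:15–12:30, 13:40–13:55, 15:45–16:25, 16:40–17:00.
Elena ∩ Hiro ∩ Carlos ∩ Gita: 13:40–13:55, 15:45–16:10.
Restricted to 08:45–16:40: 13:40–13:55, 15:45–16:10.
Total common minutes: 15 + 25 = 40.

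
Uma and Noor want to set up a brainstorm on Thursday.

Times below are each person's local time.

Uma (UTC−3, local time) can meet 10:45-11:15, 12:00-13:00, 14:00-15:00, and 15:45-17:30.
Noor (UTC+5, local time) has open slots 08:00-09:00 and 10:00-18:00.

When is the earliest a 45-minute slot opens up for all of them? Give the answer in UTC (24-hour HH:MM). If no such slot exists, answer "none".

Uma → UTC: 13:45–14:15, 15:00–16:00, 17:00–18:00, 18:45–20:30.
Noor → UTC: 03:00–04:00, 05:00–13:00.
Uma ∩ Noor: (none).
Windows ≥ 45 min: (none).

none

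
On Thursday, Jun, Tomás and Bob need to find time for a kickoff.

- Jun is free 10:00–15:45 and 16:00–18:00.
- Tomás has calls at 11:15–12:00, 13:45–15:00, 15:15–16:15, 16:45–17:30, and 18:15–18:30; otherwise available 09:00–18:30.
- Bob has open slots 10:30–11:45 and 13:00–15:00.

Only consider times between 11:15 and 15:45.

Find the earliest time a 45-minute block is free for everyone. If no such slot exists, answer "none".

Tomás free within 09:00–18:30: 09:00–11:15, 12:00–13:45, 15:00–15:15, 16:15–16:45, 17:30–18:15.
Jun ∩ Tomás: 10:00–11:15, 12:00–13:45, 15:00–15:15, 16:15–16:45, 17:30–18:00.
Jun ∩ Tomás ∩ Bob: 10:30–11:15, 13:00–13:45.
Restricted to 11:15–15:45: 13:00–13:45.
Windows ≥ 45 min: 13:00–13:45.
Earliest such window starts at 13:00.

13:00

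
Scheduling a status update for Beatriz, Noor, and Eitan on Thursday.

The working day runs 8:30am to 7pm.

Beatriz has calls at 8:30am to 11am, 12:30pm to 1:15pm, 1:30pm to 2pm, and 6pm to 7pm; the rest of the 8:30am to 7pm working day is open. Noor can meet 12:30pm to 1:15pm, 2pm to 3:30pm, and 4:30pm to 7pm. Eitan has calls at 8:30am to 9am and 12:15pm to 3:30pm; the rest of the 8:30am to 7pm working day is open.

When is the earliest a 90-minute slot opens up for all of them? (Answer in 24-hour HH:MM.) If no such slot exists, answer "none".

Beatriz free within 08:30–19:00: 11:00–12:30, 13:15–13:30, 14:00–18:00.
Eitan free within 08:30–19:00: 09:00–12:15, 15:30–19:00.
Beatriz ∩ Noor: 14:00–15:30, 16:30–18:00.
Beatriz ∩ Noor ∩ Eitan: 16:30–18:00.
Windows ≥ 90 min: 16:30–18:00.
Earliest such window starts at 16:30.

16:30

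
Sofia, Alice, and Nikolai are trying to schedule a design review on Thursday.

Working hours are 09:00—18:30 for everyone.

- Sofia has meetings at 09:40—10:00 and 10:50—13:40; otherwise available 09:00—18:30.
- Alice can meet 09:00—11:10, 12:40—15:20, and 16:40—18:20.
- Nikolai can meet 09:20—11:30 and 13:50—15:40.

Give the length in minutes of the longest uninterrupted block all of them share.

90 minutes

Sofia free within 09:00–18:30: 09:00–09:40, 10:00–10:50, 13:40–18:30.
Sofia ∩ Alice: 09:00–09:40, 10:00–10:50, 13:40–15:20, 16:40–18:20.
Sofia ∩ Alice ∩ Nikolai: 09:20–09:40, 10:00–10:50, 13:50–15:20.
Common window lengths: 20, 50, 90 min; longest is 90.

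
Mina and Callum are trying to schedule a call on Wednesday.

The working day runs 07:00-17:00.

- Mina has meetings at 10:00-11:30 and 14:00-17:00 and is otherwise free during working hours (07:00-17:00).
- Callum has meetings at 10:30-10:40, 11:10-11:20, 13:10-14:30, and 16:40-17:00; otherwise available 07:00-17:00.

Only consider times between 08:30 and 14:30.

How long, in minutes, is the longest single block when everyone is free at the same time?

Mina free within 07:00–17:00: 07:00–10:00, 11:30–14:00.
Callum free within 07:00–17:00: 07:00–10:30, 10:40–11:10, 11:20–13:10, 14:30–16:40.
Mina ∩ Callum: 07:00–10:00, 11:30–13:10.
Restricted to 08:30–14:30: 08:30–10:00, 11:30–13:10.
Common window lengths: 90, 100 min; longest is 100.

100 minutes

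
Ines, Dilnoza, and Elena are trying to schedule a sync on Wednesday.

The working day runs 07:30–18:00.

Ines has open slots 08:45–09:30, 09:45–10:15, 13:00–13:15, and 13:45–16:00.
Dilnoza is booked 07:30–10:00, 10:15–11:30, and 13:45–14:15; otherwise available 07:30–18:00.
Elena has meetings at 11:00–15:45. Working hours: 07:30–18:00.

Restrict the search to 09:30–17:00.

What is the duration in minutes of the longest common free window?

Dilnoza free within 07:30–18:00: 10:00–10:15, 11:30–13:45, 14:15–18:00.
Elena free within 07:30–18:00: 07:30–11:00, 15:45–18:00.
Ines ∩ Dilnoza: 10:00–10:15, 13:00–13:15, 14:15–16:00.
Ines ∩ Dilnoza ∩ Elena: 10:00–10:15, 15:45–16:00.
Restricted to 09:30–17:00: 10:00–10:15, 15:45–16:00.
Common window lengths: 15, 15 min; longest is 15.

15 minutes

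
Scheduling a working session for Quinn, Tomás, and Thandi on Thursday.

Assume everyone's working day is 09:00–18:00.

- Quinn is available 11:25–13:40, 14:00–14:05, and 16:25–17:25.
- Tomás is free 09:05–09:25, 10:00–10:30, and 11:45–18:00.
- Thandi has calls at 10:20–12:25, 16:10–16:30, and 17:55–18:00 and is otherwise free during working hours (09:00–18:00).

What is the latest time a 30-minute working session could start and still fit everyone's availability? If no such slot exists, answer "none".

16:55

Thandi free within 09:00–18:00: 09:00–10:20, 12:25–16:10, 16:30–17:55.
Quinn ∩ Tomás: 11:45–13:40, 14:00–14:05, 16:25–17:25.
Quinn ∩ Tomás ∩ Thandi: 12:25–13:40, 14:00–14:05, 16:30–17:25.
Windows ≥ 30 min: 12:25–13:40, 16:30–17:25.
Latest start in the last window 16:30–17:25 is 17:25 − 30 min = 16:55.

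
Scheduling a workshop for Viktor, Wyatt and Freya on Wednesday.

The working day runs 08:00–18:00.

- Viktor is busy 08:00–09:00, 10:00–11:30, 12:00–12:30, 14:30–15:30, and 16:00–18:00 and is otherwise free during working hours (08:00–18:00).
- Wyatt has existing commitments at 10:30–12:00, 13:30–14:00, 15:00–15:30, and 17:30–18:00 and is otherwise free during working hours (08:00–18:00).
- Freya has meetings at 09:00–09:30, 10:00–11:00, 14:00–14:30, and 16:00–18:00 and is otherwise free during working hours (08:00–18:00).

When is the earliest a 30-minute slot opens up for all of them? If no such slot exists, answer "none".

09:30

Viktor free within 08:00–18:00: 09:00–10:00, 11:30–12:00, 12:30–14:30, 15:30–16:00.
Wyatt free within 08:00–18:00: 08:00–10:30, 12:00–13:30, 14:00–15:00, 15:30–17:30.
Freya free within 08:00–18:00: 08:00–09:00, 09:30–10:00, 11:00–14:00, 14:30–16:00.
Viktor ∩ Wyatt: 09:00–10:00, 12:30–13:30, 14:00–14:30, 15:30–16:00.
Viktor ∩ Wyatt ∩ Freya: 09:30–10:00, 12:30–13:30, 15:30–16:00.
Windows ≥ 30 min: 09:30–10:00, 12:30–13:30, 15:30–16:00.
Earliest such window starts at 09:30.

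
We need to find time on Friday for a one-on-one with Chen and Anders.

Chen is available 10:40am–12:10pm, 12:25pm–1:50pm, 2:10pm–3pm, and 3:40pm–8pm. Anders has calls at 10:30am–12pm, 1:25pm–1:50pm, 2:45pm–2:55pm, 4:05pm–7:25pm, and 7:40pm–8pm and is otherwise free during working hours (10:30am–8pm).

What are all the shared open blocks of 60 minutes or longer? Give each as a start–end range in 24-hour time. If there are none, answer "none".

Anders free within 10:30–20:00: 12:00–13:25, 13:50–14:45, 14:55–16:05, 19:25–19:40.
Chen ∩ Anders: 12:00–12:10, 12:25–13:25, 14:10–14:45, 14:55–15:00, 15:40–16:05, 19:25–19:40.
Windows ≥ 60 min: 12:25–13:25.

12:25–13:25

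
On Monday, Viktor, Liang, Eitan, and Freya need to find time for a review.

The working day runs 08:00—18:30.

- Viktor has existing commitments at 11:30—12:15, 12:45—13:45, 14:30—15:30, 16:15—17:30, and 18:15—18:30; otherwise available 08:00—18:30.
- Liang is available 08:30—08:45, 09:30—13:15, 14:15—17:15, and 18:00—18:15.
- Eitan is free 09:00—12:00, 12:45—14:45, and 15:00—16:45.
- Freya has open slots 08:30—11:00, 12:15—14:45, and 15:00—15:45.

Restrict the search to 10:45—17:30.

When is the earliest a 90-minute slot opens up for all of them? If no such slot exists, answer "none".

none

Viktor free within 08:00–18:30: 08:00–11:30, 12:15–12:45, 13:45–14:30, 15:30–16:15, 17:30–18:15.
Viktor ∩ Liang: 08:30–08:45, 09:30–11:30, 12:15–12:45, 14:15–14:30, 15:30–16:15, 18:00–18:15.
Viktor ∩ Liang ∩ Eitan: 09:30–11:30, 14:15–14:30, 15:30–16:15.
Viktor ∩ Liang ∩ Eitan ∩ Freya: 09:30–11:00, 14:15–14:30, 15:30–15:45.
Restricted to 10:45–17:30: 10:45–11:00, 14:15–14:30, 15:30–15:45.
Windows ≥ 90 min: (none).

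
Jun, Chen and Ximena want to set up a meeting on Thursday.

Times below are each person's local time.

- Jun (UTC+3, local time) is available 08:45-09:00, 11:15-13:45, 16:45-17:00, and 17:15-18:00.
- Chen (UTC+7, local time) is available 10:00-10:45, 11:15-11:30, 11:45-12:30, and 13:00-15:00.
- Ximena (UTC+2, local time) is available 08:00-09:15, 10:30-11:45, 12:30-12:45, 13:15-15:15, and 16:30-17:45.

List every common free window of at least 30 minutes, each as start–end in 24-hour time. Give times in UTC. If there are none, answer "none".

Jun → UTC: 05:45–06:00, 08:15–10:45, 13:45–14:00, 14:15–15:00.
Chen → UTC: 03:00–03:45, 04:15–04:30, 04:45–05:30, 06:00–08:00.
Ximena → UTC: 06:00–07:15, 08:30–09:45, 10:30–10:45, 11:15–13:15, 14:30–15:45.
Jun ∩ Chen: (none).
Jun ∩ Chen ∩ Ximena: (none).
Windows ≥ 30 min: (none).

none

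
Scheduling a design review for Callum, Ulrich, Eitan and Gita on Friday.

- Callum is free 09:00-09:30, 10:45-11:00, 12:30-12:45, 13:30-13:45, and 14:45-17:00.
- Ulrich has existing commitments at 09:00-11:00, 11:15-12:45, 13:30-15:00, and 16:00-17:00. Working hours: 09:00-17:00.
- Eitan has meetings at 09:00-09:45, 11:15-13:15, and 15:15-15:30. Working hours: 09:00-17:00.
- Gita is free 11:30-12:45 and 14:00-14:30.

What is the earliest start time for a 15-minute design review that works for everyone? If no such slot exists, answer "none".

Ulrich free within 09:00–17:00: 11:00–11:15, 12:45–13:30, 15:00–16:00.
Eitan free within 09:00–17:00: 09:45–11:15, 13:15–15:15, 15:30–17:00.
Callum ∩ Ulrich: 15:00–16:00.
Callum ∩ Ulrich ∩ Eitan: 15:00–15:15, 15:30–16:00.
Callum ∩ Ulrich ∩ Eitan ∩ Gita: (none).
Windows ≥ 15 min: (none).

none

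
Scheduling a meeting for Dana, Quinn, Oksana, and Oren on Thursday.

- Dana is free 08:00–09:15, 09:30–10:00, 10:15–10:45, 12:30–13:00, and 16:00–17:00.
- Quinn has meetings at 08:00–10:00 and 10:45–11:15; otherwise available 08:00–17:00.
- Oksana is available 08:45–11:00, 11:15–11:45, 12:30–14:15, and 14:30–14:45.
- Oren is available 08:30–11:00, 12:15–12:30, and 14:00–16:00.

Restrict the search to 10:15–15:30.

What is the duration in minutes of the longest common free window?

30 minutes

Quinn free within 08:00–17:00: 10:00–10:45, 11:15–17:00.
Dana ∩ Quinn: 10:15–10:45, 12:30–13:00, 16:00–17:00.
Dana ∩ Quinn ∩ Oksana: 10:15–10:45, 12:30–13:00.
Dana ∩ Quinn ∩ Oksana ∩ Oren: 10:15–10:45.
Restricted to 10:15–15:30: 10:15–10:45.
Single common window of 30 minutes.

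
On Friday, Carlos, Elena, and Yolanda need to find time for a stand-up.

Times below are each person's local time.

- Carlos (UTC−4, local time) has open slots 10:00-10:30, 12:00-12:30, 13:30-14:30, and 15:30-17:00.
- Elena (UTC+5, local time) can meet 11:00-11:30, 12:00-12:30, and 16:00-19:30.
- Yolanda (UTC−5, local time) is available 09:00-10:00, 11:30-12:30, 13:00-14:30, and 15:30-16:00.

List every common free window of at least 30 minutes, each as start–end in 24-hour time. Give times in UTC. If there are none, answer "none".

Carlos → UTC: 14:00–14:30, 16:00–16:30, 17:30–18:30, 19:30–21:00.
Elena → UTC: 06:00–06:30, 07:00–07:30, 11:00–14:30.
Yolanda → UTC: 14:00–15:00, 16:30–17:30, 18:00–19:30, 20:30–21:00.
Carlos ∩ Elena: 14:00–14:30.
Carlos ∩ Elena ∩ Yolanda: 14:00–14:30.
Windows ≥ 30 min: 14:00–14:30.

14:00–14:30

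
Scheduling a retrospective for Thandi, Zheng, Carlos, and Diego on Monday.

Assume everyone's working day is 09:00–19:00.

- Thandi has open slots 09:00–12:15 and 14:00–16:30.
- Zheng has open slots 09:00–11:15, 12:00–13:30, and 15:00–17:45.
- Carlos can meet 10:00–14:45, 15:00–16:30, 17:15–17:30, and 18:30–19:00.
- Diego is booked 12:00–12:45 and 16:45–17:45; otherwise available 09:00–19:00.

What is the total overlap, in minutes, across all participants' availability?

165 minutes

Diego free within 09:00–19:00: 09:00–12:00, 12:45–16:45, 17:45–19:00.
Thandi ∩ Zheng: 09:00–11:15, 12:00–12:15, 15:00–16:30.
Thandi ∩ Zheng ∩ Carlos: 10:00–11:15, 12:00–12:15, 15:00–16:30.
Thandi ∩ Zheng ∩ Carlos ∩ Diego: 10:00–11:15, 15:00–16:30.
Total common minutes: 75 + 90 = 165.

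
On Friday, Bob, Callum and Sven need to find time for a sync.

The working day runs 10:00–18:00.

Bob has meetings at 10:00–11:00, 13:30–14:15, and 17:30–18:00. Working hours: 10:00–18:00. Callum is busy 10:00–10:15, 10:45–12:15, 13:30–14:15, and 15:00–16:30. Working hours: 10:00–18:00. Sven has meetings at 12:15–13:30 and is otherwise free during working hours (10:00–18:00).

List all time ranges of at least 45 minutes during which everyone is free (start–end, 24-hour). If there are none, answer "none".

Bob free within 10:00–18:00: 11:00–13:30, 14:15–17:30.
Callum free within 10:00–18:00: 10:15–10:45, 12:15–13:30, 14:15–15:00, 16:30–18:00.
Sven free within 10:00–18:00: 10:00–12:15, 13:30–18:00.
Bob ∩ Callum: 12:15–13:30, 14:15–15:00, 16:30–17:30.
Bob ∩ Callum ∩ Sven: 14:15–15:00, 16:30–17:30.
Windows ≥ 45 min: 14:15–15:00, 16:30–17:30.

14:15–15:00, 16:30–17:30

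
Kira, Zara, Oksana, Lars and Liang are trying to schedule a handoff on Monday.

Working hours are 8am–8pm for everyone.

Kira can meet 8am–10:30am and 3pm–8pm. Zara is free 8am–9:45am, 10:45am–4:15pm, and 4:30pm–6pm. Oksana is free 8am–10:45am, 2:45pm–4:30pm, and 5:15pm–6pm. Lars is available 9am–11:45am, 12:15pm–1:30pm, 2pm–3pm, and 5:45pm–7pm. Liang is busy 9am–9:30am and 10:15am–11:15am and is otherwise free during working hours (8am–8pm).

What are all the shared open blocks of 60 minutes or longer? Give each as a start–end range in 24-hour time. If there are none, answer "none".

Liang free within 08:00–20:00: 08:00–09:00, 09:30–10:15, 11:15–20:00.
Kira ∩ Zara: 08:00–09:45, 15:00–16:15, 16:30–18:00.
Kira ∩ Zara ∩ Oksana: 08:00–09:45, 15:00–16:15, 17:15–18:00.
Kira ∩ Zara ∩ Oksana ∩ Lars: 09:00–09:45, 17:45–18:00.
Kira ∩ Zara ∩ Oksana ∩ Lars ∩ Liang: 09:30–09:45, 17:45–18:00.
Windows ≥ 60 min: (none).

none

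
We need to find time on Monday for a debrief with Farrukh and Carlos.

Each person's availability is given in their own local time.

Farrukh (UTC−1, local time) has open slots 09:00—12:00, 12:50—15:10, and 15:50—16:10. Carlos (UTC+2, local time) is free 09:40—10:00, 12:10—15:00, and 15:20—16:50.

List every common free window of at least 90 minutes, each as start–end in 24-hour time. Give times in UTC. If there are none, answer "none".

Farrukh → UTC: 10:00–13:00, 13:50–16:10, 16:50–17:10.
Carlos → UTC: 07:40–08:00, 10:10–13:00, 13:20–14:50.
Farrukh ∩ Carlos: 10:10–13:00, 13:50–14:50.
Windows ≥ 90 min: 10:10–13:00.

10:10–13:00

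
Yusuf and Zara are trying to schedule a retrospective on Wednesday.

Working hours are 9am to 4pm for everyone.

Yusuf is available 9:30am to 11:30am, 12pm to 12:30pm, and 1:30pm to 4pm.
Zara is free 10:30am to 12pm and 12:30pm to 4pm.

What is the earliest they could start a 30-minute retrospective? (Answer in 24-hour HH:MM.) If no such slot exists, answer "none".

10:30

Yusuf ∩ Zara: 10:30–11:30, 13:30–16:00.
Windows ≥ 30 min: 10:30–11:30, 13:30–16:00.
Earliest such window starts at 10:30.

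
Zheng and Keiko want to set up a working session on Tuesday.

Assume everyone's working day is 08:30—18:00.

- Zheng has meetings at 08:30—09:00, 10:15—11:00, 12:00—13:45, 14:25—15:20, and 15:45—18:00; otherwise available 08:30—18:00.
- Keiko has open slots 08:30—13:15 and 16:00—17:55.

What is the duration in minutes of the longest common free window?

Zheng free within 08:30–18:00: 09:00–10:15, 11:00–12:00, 13:45–14:25, 15:20–15:45.
Zheng ∩ Keiko: 09:00–10:15, 11:00–12:00.
Common window lengths: 75, 60 min; longest is 75.

75 minutes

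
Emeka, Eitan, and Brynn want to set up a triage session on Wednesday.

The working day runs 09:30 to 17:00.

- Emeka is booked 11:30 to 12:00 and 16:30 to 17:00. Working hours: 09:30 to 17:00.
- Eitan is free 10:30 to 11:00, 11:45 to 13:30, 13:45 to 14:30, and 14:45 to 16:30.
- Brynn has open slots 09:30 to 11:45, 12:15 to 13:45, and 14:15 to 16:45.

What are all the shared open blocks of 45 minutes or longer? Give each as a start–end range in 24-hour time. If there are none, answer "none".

Emeka free within 09:30–17:00: 09:30–11:30, 12:00–16:30.
Emeka ∩ Eitan: 10:30–11:00, 12:00–13:30, 13:45–14:30, 14:45–16:30.
Emeka ∩ Eitan ∩ Brynn: 10:30–11:00, 12:15–13:30, 14:15–14:30, 14:45–16:30.
Windows ≥ 45 min: 12:15–13:30, 14:45–16:30.

12:15–13:30, 14:45–16:30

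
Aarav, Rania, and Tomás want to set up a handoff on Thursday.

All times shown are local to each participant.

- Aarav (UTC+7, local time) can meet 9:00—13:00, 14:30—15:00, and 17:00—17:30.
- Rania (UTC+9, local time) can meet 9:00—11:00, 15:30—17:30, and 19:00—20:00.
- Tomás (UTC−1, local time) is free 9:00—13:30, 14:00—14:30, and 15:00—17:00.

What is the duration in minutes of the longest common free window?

Aarav → UTC: 02:00–06:00, 07:30–08:00, 10:00–10:30.
Rania → UTC: 00:00–02:00, 06:30–08:30, 10:00–11:00.
Tomás → UTC: 10:00–14:30, 15:00–15:30, 16:00–18:00.
Aarav ∩ Rania: 07:30–08:00, 10:00–10:30.
Aarav ∩ Rania ∩ Tomás: 10:00–10:30.
Single common window of 30 minutes.

30 minutes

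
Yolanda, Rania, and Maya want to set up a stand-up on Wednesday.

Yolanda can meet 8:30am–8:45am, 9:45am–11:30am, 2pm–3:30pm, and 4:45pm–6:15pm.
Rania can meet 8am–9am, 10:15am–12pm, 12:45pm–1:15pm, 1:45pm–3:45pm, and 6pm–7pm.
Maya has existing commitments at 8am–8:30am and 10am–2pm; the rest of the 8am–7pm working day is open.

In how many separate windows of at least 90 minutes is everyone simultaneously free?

1

Maya free within 08:00–19:00: 08:30–10:00, 14:00–19:00.
Yolanda ∩ Rania: 08:30–08:45, 10:15–11:30, 14:00–15:30, 18:00–18:15.
Yolanda ∩ Rania ∩ Maya: 08:30–08:45, 14:00–15:30, 18:00–18:15.
Windows ≥ 90 min: 14:00–15:30.
That's 1 window.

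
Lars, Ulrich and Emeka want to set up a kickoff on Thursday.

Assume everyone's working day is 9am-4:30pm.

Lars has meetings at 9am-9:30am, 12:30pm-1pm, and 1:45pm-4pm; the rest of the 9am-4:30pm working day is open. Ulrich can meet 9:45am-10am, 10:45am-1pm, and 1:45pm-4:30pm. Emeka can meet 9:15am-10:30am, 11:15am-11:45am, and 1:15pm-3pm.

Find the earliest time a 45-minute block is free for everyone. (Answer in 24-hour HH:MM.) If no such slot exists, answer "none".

Lars free within 09:00–16:30: 09:30–12:30, 13:00–13:45, 16:00–16:30.
Lars ∩ Ulrich: 09:45–10:00, 10:45–12:30, 16:00–16:30.
Lars ∩ Ulrich ∩ Emeka: 09:45–10:00, 11:15–11:45.
Windows ≥ 45 min: (none).

none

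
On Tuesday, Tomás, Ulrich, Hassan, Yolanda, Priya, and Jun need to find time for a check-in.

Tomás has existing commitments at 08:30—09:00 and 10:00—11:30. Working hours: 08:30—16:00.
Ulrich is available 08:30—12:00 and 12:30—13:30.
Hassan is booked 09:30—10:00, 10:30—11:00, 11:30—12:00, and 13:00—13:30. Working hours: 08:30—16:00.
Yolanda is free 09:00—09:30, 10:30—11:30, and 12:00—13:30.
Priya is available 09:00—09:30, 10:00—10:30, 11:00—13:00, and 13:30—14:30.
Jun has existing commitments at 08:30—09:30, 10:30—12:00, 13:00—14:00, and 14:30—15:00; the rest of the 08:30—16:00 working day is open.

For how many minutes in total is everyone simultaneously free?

Tomás free within 08:30–16:00: 09:00–10:00, 11:30–16:00.
Hassan free within 08:30–16:00: 08:30–09:30, 10:00–10:30, 11:00–11:30, 12:00–13:00, 13:30–16:00.
Jun free within 08:30–16:00: 09:30–10:30, 12:00–13:00, 14:00–14:30, 15:00–16:00.
Tomás ∩ Ulrich: 09:00–10:00, 11:30–12:00, 12:30–13:30.
Tomás ∩ Ulrich ∩ Hassan: 09:00–09:30, 12:30–13:00.
Tomás ∩ Ulrich ∩ Hassan ∩ Yolanda: 09:00–09:30, 12:30–13:00.
Tomás ∩ Ulrich ∩ Hassan ∩ Yolanda ∩ Priya: 09:00–09:30, 12:30–13:00.
Tomás ∩ Ulrich ∩ Hassan ∩ Yolanda ∩ Priya ∩ Jun: 12:30–13:00.
Total common minutes: 30.

30 minutes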